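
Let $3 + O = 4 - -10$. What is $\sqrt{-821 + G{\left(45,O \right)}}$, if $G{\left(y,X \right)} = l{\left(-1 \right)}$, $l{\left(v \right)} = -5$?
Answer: $i \sqrt{826} \approx 28.74 i$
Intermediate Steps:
$O = 11$ ($O = -3 + \left(4 - -10\right) = -3 + \left(4 + 10\right) = -3 + 14 = 11$)
$G{\left(y,X \right)} = -5$
$\sqrt{-821 + G{\left(45,O \right)}} = \sqrt{-821 - 5} = \sqrt{-826} = i \sqrt{826}$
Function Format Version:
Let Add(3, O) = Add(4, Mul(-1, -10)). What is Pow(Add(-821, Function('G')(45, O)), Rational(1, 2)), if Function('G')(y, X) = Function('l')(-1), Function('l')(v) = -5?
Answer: Mul(I, Pow(826, Rational(1, 2))) ≈ Mul(28.740, I)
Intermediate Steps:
O = 11 (O = Add(-3, Add(4, Mul(-1, -10))) = Add(-3, Add(4, 10)) = Add(-3, 14) = 11)
Function('G')(y, X) = -5
Pow(Add(-821, Function('G')(45, O)), Rational(1, 2)) = Pow(Add(-821, -5), Rational(1, 2)) = Pow(-826, Rational(1, 2)) = Mul(I, Pow(826, Rational(1, 2)))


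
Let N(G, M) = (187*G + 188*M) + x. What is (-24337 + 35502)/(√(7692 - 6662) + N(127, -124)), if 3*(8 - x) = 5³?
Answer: 4052895/145483 - 20097*√1030/290966 ≈ 25.642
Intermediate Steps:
x = -101/3 (x = 8 - ⅓*5³ = 8 - ⅓*125 = 8 - 125/3 = -101/3 ≈ -33.667)
N(G, M) = -101/3 + 187*G + 188*M (N(G, M) = (187*G + 188*M) - 101/3 = -101/3 + 187*G + 188*M)
(-24337 + 35502)/(√(7692 - 6662) + N(127, -124)) = (-24337 + 35502)/(√(7692 - 6662) + (-101/3 + 187*127 + 188*(-124))) = 11165/(√1030 + (-101/3 + 23749 - 23312)) = 11165/(√1030 + 1210/3) = 11165/(1210/3 + √1030)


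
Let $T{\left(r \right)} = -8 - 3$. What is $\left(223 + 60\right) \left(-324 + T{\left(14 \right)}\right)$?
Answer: $-94805$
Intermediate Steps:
$T{\left(r \right)} = -11$ ($T{\left(r \right)} = -8 - 3 = -11$)
$\left(223 + 60\right) \left(-324 + T{\left(14 \right)}\right) = \left(223 + 60\right) \left(-324 - 11\right) = 283 \left(-335\right) = -94805$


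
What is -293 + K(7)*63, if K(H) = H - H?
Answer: -293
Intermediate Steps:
K(H) = 0
-293 + K(7)*63 = -293 + 0*63 = -293 + 0 = -293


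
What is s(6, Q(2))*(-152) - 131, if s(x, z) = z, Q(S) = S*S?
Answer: -739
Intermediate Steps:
Q(S) = S²
s(6, Q(2))*(-152) - 131 = 2²*(-152) - 131 = 4*(-152) - 131 = -608 - 131 = -739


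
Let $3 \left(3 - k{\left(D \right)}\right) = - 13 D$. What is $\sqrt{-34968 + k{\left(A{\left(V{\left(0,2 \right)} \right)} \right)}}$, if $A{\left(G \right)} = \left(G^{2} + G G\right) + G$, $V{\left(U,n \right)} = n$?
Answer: $\frac{i \sqrt{314295}}{3} \approx 186.87 i$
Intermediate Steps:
$A{\left(G \right)} = G + 2 G^{2}$ ($A{\left(G \right)} = \left(G^{2} + G^{2}\right) + G = 2 G^{2} + G = G + 2 G^{2}$)
$k{\left(D \right)} = 3 + \frac{13 D}{3}$ ($k{\left(D \right)} = 3 - \frac{\left(-13\right) D}{3} = 3 + \frac{13 D}{3}$)
$\sqrt{-34968 + k{\left(A{\left(V{\left(0,2 \right)} \right)} \right)}} = \sqrt{-34968 + \left(3 + \frac{13 \cdot 2 \left(1 + 2 \cdot 2\right)}{3}\right)} = \sqrt{-34968 + \left(3 + \frac{13 \cdot 2 \left(1 + 4\right)}{3}\right)} = \sqrt{-34968 + \left(3 + \frac{13 \cdot 2 \cdot 5}{3}\right)} = \sqrt{-34968 + \left(3 + \frac{13}{3} \cdot 10\right)} = \sqrt{-34968 + \left(3 + \frac{130}{3}\right)} = \sqrt{-34968 + \frac{139}{3}} = \sqrt{- \frac{104765}{3}} = \frac{i \sqrt{314295}}{3}$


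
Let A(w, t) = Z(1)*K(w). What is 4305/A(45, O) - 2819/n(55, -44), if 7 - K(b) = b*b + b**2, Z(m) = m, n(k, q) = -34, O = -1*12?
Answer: 11250847/137462 ≈ 81.847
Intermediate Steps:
O = -12
K(b) = 7 - 2*b**2 (K(b) = 7 - (b*b + b**2) = 7 - (b**2 + b**2) = 7 - 2*b**2)
A(w, t) = 7 - 2*w**2 (A(w, t) = 1*(7 - 2*w**2) = 7 - 2*w**2)
4305/A(45, O) - 2819/n(55, -44) = 4305/(7 - 2*45**2) - 2819/(-34) = 4305/(7 - 2*2025) - 2819*(-1/34) = 4305/(7 - 4050) + 2819/34 = 4305/(-4043) + 2819/34 = 4305*(-1/4043) + 2819/34 = -4305/4043 + 2819/34 = 11250847/137462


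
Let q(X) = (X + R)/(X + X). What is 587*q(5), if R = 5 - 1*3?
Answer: 4109/10 ≈ 410.90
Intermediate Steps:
R = 2 (R = 5 - 3 = 2)
q(X) = (2 + X)/(2*X) (q(X) = (X + 2)/(X + X) = (2 + X)/((2*X)) = (2 + X)*(1/(2*X)) = (2 + X)/(2*X))
587*q(5) = 587*((1/2)*(2 + 5)/5) = 587*((1/2)*(1/5)*7) = 587*(7/10) = 4109/10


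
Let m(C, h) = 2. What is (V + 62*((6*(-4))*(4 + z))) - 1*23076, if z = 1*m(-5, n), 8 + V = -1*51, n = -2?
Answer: -32063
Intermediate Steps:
V = -59 (V = -8 - 1*51 = -8 - 51 = -59)
z = 2 (z = 1*2 = 2)
(V + 62*((6*(-4))*(4 + z))) - 1*23076 = (-59 + 62*((6*(-4))*(4 + 2))) - 1*23076 = (-59 + 62*(-24*6)) - 23076 = (-59 + 62*(-144)) - 23076 = (-59 - 8928) - 23076 = -8987 - 23076 = -32063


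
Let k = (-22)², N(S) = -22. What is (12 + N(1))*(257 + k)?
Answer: -7410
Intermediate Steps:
k = 484
(12 + N(1))*(257 + k) = (12 - 22)*(257 + 484) = -10*741 = -7410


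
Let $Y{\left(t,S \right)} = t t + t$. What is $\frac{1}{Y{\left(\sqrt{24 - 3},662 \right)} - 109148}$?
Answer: $- \frac{109127}{11908702108} - \frac{\sqrt{21}}{11908702108} \approx -9.164 \cdot 10^{-6}$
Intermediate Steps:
$Y{\left(t,S \right)} = t + t^{2}$ ($Y{\left(t,S \right)} = t^{2} + t = t + t^{2}$)
$\frac{1}{Y{\left(\sqrt{24 - 3},662 \right)} - 109148} = \frac{1}{\sqrt{24 - 3} \left(1 + \sqrt{24 - 3}\right) - 109148} = \frac{1}{\sqrt{21} \left(1 + \sqrt{21}\right) - 109148} = \frac{1}{-109148 + \sqrt{21} \left(1 + \sqrt{21}\right)}$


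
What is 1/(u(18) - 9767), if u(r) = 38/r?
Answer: -9/87884 ≈ -0.00010241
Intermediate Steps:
1/(u(18) - 9767) = 1/(38/18 - 9767) = 1/(38*(1/18) - 9767) = 1/(19/9 - 9767) = 1/(-87884/9) = -9/87884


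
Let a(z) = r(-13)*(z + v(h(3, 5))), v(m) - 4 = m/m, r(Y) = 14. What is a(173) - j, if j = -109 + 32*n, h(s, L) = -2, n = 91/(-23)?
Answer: 62735/23 ≈ 2727.6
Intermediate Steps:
n = -91/23 (n = 91*(-1/23) = -91/23 ≈ -3.9565)
v(m) = 5 (v(m) = 4 + m/m = 4 + 1 = 5)
a(z) = 70 + 14*z (a(z) = 14*(z + 5) = 14*(5 + z) = 70 + 14*z)
j = -5419/23 (j = -109 + 32*(-91/23) = -109 - 2912/23 = -5419/23 ≈ -235.61)
a(173) - j = (70 + 14*173) - 1*(-5419/23) = (70 + 2422) + 5419/23 = 2492 + 5419/23 = 62735/23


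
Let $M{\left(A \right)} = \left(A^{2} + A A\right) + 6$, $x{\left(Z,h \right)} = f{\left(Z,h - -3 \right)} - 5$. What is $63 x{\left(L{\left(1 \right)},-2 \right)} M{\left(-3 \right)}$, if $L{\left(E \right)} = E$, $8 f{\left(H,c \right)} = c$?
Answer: $-7371$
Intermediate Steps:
$f{\left(H,c \right)} = \frac{c}{8}$
$x{\left(Z,h \right)} = - \frac{37}{8} + \frac{h}{8}$ ($x{\left(Z,h \right)} = \frac{h - -3}{8} - 5 = \frac{h + 3}{8} - 5 = \frac{3 + h}{8} - 5 = \left(\frac{3}{8} + \frac{h}{8}\right) - 5 = - \frac{37}{8} + \frac{h}{8}$)
$M{\left(A \right)} = 6 + 2 A^{2}$ ($M{\left(A \right)} = \left(A^{2} + A^{2}\right) + 6 = 2 A^{2} + 6 = 6 + 2 A^{2}$)
$63 x{\left(L{\left(1 \right)},-2 \right)} M{\left(-3 \right)} = 63 \left(- \frac{37}{8} + \frac{1}{8} \left(-2\right)\right) \left(6 + 2 \left(-3\right)^{2}\right) = 63 \left(- \frac{37}{8} - \frac{1}{4}\right) \left(6 + 2 \cdot 9\right) = 63 \left(- \frac{39}{8}\right) \left(6 + 18\right) = \left(- \frac{2457}{8}\right) 24 = -7371$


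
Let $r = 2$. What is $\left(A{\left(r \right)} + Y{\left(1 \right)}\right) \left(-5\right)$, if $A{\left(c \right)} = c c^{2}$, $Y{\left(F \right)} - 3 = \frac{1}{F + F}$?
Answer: $- \frac{115}{2} \approx -57.5$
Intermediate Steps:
$Y{\left(F \right)} = 3 + \frac{1}{2 F}$ ($Y{\left(F \right)} = 3 + \frac{1}{F + F} = 3 + \frac{1}{2 F}$)
$A{\left(c \right)} = c^{3}$
$\left(A{\left(r \right)} + Y{\left(1 \right)}\right) \left(-5\right) = \left(2^{3} + \left(3 + \frac{1}{2 \cdot 1}\right)\right) \left(-5\right) = \left(8 + \left(3 + \frac{1}{2} \cdot 1\right)\right) \left(-5\right) = \left(8 + \left(3 + \frac{1}{2}\right)\right) \left(-5\right) = \left(8 + \frac{7}{2}\right) \left(-5\right) = \frac{23}{2} \left(-5\right) = - \frac{115}{2}$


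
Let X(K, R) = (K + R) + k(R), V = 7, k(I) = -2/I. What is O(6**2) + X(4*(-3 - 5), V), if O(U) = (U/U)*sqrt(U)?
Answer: -135/7 ≈ -19.286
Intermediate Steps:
X(K, R) = K + R - 2/R (X(K, R) = (K + R) - 2/R = K + R - 2/R)
O(U) = sqrt(U) (O(U) = 1*sqrt(U) = sqrt(U))
O(6**2) + X(4*(-3 - 5), V) = sqrt(6**2) + (4*(-3 - 5) + 7 - 2/7) = sqrt(36) + (4*(-8) + 7 - 2*1/7) = 6 + (-32 + 7 - 2/7) = 6 - 177/7 = -135/7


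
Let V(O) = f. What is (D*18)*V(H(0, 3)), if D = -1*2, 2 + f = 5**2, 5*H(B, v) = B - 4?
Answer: -828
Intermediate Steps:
H(B, v) = -4/5 + B/5 (H(B, v) = (B - 4)/5 = (-4 + B)/5 = -4/5 + B/5)
f = 23 (f = -2 + 5**2 = -2 + 25 = 23)
V(O) = 23
D = -2
(D*18)*V(H(0, 3)) = -2*18*23 = -36*23 = -828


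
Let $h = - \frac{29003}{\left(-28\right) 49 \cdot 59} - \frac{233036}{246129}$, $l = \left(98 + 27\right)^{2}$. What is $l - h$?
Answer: $\frac{311318761131241}{19923650292} \approx 15626.0$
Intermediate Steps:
$l = 15625$ ($l = 125^{2} = 15625$)
$h = - \frac{11725318741}{19923650292}$ ($h = - \frac{29003}{\left(-1372\right) 59} - \frac{233036}{246129} = - \frac{29003}{-80948} - \frac{233036}{246129} = \left(-29003\right) \left(- \frac{1}{80948}\right) - \frac{233036}{246129} = \frac{29003}{80948} - \frac{233036}{246129} = - \frac{11725318741}{19923650292} \approx -0.58851$)
$l - h = 15625 - - \frac{11725318741}{19923650292} = 15625 + \frac{11725318741}{19923650292} = \frac{311318761131241}{19923650292}$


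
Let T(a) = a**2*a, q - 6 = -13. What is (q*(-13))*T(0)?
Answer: 0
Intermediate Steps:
q = -7 (q = 6 - 13 = -7)
T(a) = a**3
(q*(-13))*T(0) = -7*(-13)*0**3 = 91*0 = 0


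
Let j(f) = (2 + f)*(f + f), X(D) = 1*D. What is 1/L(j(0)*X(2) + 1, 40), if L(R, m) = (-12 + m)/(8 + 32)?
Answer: 10/7 ≈ 1.4286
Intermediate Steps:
X(D) = D
j(f) = 2*f*(2 + f) (j(f) = (2 + f)*(2*f) = 2*f*(2 + f))
L(R, m) = -3/10 + m/40 (L(R, m) = (-12 + m)/40 = (-12 + m)*(1/40) = -3/10 + m/40)
1/L(j(0)*X(2) + 1, 40) = 1/(-3/10 + (1/40)*40) = 1/(-3/10 + 1) = 1/(7/10) = 10/7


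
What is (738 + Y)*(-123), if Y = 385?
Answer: -138129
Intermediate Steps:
(738 + Y)*(-123) = (738 + 385)*(-123) = 1123*(-123) = -138129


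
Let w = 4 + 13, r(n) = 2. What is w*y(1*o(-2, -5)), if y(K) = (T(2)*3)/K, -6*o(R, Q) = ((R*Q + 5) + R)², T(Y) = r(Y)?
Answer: -612/169 ≈ -3.6213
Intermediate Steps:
T(Y) = 2
o(R, Q) = -(5 + R + Q*R)²/6 (o(R, Q) = -((R*Q + 5) + R)²/6 = -((Q*R + 5) + R)²/6 = -((5 + Q*R) + R)²/6 = -(5 + R + Q*R)²/6)
w = 17
y(K) = 6/K (y(K) = (2*3)/K = 6/K)
w*y(1*o(-2, -5)) = 17*(6/((1*(-(5 - 2 - 5*(-2))²/6)))) = 17*(6/((1*(-(5 - 2 + 10)²/6)))) = 17*(6/((1*(-⅙*13²)))) = 17*(6/((1*(-⅙*169)))) = 17*(6/((1*(-169/6)))) = 17*(6/(-169/6)) = 17*(6*(-6/169)) = 17*(-36/169) = -612/169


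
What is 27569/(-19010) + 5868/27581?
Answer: -648829909/524314810 ≈ -1.2375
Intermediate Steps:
27569/(-19010) + 5868/27581 = 27569*(-1/19010) + 5868*(1/27581) = -27569/19010 + 5868/27581 = -648829909/524314810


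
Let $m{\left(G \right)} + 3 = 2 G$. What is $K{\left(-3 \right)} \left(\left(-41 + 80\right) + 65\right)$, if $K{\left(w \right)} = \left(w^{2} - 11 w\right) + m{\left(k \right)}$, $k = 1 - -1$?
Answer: $4472$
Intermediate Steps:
$k = 2$ ($k = 1 + 1 = 2$)
$m{\left(G \right)} = -3 + 2 G$
$K{\left(w \right)} = 1 + w^{2} - 11 w$ ($K{\left(w \right)} = \left(w^{2} - 11 w\right) + \left(-3 + 2 \cdot 2\right) = \left(w^{2} - 11 w\right) + \left(-3 + 4\right) = \left(w^{2} - 11 w\right) + 1 = 1 + w^{2} - 11 w$)
$K{\left(-3 \right)} \left(\left(-41 + 80\right) + 65\right) = \left(1 + \left(-3\right)^{2} - -33\right) \left(\left(-41 + 80\right) + 65\right) = \left(1 + 9 + 33\right) \left(39 + 65\right) = 43 \cdot 104 = 4472$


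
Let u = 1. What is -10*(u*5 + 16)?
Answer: -210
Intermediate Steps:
-10*(u*5 + 16) = -10*(1*5 + 16) = -10*(5 + 16) = -10*21 = -210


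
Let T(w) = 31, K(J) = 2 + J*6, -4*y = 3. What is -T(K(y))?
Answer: -31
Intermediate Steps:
y = -¾ (y = -¼*3 = -¾ ≈ -0.75000)
K(J) = 2 + 6*J
-T(K(y)) = -1*31 = -31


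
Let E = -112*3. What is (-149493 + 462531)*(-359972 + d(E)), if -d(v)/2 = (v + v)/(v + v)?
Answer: -112685541012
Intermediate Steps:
E = -336
d(v) = -2 (d(v) = -2*(v + v)/(v + v) = -2*2*v/(2*v) = -2*2*v*1/(2*v) = -2*1 = -2)
(-149493 + 462531)*(-359972 + d(E)) = (-149493 + 462531)*(-359972 - 2) = 313038*(-359974) = -112685541012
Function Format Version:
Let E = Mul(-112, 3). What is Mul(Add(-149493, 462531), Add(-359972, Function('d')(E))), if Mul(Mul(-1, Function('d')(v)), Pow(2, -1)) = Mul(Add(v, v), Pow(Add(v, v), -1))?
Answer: -112685541012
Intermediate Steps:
E = -336
Function('d')(v) = -2 (Function('d')(v) = Mul(-2, Mul(Add(v, v), Pow(Add(v, v), -1))) = Mul(-2, Mul(Mul(2, v), Pow(Mul(2, v), -1))) = Mul(-2, Mul(Mul(2, v), Mul(Rational(1, 2), Pow(v, -1)))) = Mul(-2, 1) = -2)
Mul(Add(-149493, 462531), Add(-359972, Function('d')(E))) = Mul(Add(-149493, 462531), Add(-359972, -2)) = Mul(313038, -359974) = -112685541012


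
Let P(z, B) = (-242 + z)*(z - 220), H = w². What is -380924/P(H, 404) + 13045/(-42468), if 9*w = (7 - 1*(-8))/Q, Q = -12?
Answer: -28337607716964037/3796969926557220 ≈ -7.4632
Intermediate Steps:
w = -5/36 (w = ((7 - 1*(-8))/(-12))/9 = ((7 + 8)*(-1/12))/9 = (15*(-1/12))/9 = (⅑)*(-5/4) = -5/36 ≈ -0.13889)
H = 25/1296 (H = (-5/36)² = 25/1296 ≈ 0.019290)
P(z, B) = (-242 + z)*(-220 + z)
-380924/P(H, 404) + 13045/(-42468) = -380924/(53240 + (25/1296)² - 462*25/1296) + 13045/(-42468) = -380924/(53240 + 625/1679616 - 1925/216) + 13045*(-1/42468) = -380924/89407787665/1679616 - 13045/42468 = -380924*1679616/89407787665 - 13045/42468 = -639806045184/89407787665 - 13045/42468 = -28337607716964037/3796969926557220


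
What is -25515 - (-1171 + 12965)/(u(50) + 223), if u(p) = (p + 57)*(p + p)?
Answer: -278712139/10923 ≈ -25516.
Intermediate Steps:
u(p) = 2*p*(57 + p) (u(p) = (57 + p)*(2*p) = 2*p*(57 + p))
-25515 - (-1171 + 12965)/(u(50) + 223) = -25515 - (-1171 + 12965)/(2*50*(57 + 50) + 223) = -25515 - 11794/(2*50*107 + 223) = -25515 - 11794/(10700 + 223) = -25515 - 11794/10923 = -278712139/10923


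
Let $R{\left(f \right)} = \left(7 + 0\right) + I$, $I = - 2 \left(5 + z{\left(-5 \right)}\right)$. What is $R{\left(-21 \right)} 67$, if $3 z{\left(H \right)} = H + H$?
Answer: $\frac{737}{3} \approx 245.67$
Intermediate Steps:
$z{\left(H \right)} = \frac{2 H}{3}$ ($z{\left(H \right)} = \frac{H + H}{3} = \frac{2 H}{3}$)
$I = - \frac{10}{3}$ ($I = - 2 \left(5 + \frac{2}{3} \left(-5\right)\right) = - 2 \left(5 - \frac{10}{3}\right) = \left(-2\right) \frac{5}{3} = - \frac{10}{3} \approx -3.3333$)
$R{\left(f \right)} = \frac{11}{3}$ ($R{\left(f \right)} = \left(7 + 0\right) - \frac{10}{3} = 7 - \frac{10}{3} = \frac{11}{3}$)
$R{\left(-21 \right)} 67 = \frac{11}{3} \cdot 67 = \frac{737}{3}$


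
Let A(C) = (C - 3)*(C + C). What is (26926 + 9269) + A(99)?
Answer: 55203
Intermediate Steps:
A(C) = 2*C*(-3 + C) (A(C) = (-3 + C)*(2*C) = 2*C*(-3 + C))
(26926 + 9269) + A(99) = (26926 + 9269) + 2*99*(-3 + 99) = 36195 + 2*99*96 = 36195 + 19008 = 55203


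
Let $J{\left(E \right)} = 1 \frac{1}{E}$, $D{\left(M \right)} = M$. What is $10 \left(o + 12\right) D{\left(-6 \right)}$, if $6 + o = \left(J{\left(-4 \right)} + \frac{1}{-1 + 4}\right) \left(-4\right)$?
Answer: $-340$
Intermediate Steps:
$J{\left(E \right)} = \frac{1}{E}$
$o = - \frac{19}{3}$ ($o = -6 + \left(\frac{1}{-4} + \frac{1}{-1 + 4}\right) \left(-4\right) = -6 + \left(- \frac{1}{4} + \frac{1}{3}\right) \left(-4\right) = -6 + \frac{1}{12} \left(-4\right) = -6 - \frac{1}{3} = - \frac{19}{3} \approx -6.3333$)
$10 \left(o + 12\right) D{\left(-6 \right)} = 10 \left(- \frac{19}{3} + 12\right) \left(-6\right) = 10 \cdot \frac{17}{3} \left(-6\right) = \frac{170}{3} \left(-6\right) = -340$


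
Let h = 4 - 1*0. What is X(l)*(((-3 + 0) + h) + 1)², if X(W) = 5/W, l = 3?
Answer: 20/3 ≈ 6.6667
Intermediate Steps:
h = 4 (h = 4 + 0 = 4)
X(l)*(((-3 + 0) + h) + 1)² = (5/3)*(((-3 + 0) + 4) + 1)² = (5*(⅓))*((-3 + 4) + 1)² = 5*(1 + 1)²/3 = (5/3)*2² = (5/3)*4 = 20/3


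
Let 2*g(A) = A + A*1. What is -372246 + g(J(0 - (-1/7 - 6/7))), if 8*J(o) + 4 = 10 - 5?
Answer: -2977967/8 ≈ -3.7225e+5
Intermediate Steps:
J(o) = 1/8 (J(o) = -1/2 + (10 - 5)/8 = -1/2 + (1/8)*5 = -1/2 + 5/8 = 1/8)
g(A) = A (g(A) = (A + A*1)/2 = (A + A)/2 = (2*A)/2 = A)
-372246 + g(J(0 - (-1/7 - 6/7))) = -372246 + 1/8 = -2977967/8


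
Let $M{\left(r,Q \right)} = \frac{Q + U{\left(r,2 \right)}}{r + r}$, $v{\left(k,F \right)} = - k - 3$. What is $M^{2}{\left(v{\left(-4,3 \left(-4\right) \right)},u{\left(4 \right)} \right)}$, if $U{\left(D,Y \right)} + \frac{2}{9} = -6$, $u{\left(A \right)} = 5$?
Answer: $\frac{121}{324} \approx 0.37346$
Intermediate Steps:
$U{\left(D,Y \right)} = - \frac{56}{9}$ ($U{\left(D,Y \right)} = - \frac{2}{9} - 6 = - \frac{56}{9}$)
$v{\left(k,F \right)} = -3 - k$
$M{\left(r,Q \right)} = \frac{- \frac{56}{9} + Q}{2 r}$ ($M{\left(r,Q \right)} = \frac{Q - \frac{56}{9}}{r + r} = \frac{- \frac{56}{9} + Q}{2 r}$)
$M^{2}{\left(v{\left(-4,3 \left(-4\right) \right)},u{\left(4 \right)} \right)} = \left(\frac{-56 + 9 \cdot 5}{18 \left(-3 - -4\right)}\right)^{2} = \left(\frac{-56 + 45}{18 \left(-3 + 4\right)}\right)^{2} = \left(\frac{1}{18} \cdot 1^{-1} \left(-11\right)\right)^{2} = \left(\frac{1}{18} \cdot 1 \left(-11\right)\right)^{2} = \left(- \frac{11}{18}\right)^{2} = \frac{121}{324}$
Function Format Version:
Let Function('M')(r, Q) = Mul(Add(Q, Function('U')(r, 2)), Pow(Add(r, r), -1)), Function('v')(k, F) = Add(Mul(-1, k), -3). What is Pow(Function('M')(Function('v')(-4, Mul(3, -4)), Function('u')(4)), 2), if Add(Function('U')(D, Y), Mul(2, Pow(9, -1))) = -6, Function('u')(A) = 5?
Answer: Rational(121, 324) ≈ 0.37346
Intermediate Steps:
Function('U')(D, Y) = Rational(-56, 9) (Function('U')(D, Y) = Add(Rational(-2, 9), -6) = Rational(-56, 9))
Function('v')(k, F) = Add(-3, Mul(-1, k))
Function('M')(r, Q) = Mul(Rational(1, 2), Pow(r, -1), Add(Rational(-56, 9), Q)) (Function('M')(r, Q) = Mul(Add(Q, Rational(-56, 9)), Pow(Add(r, r), -1)) = Mul(Add(Rational(-56, 9), Q), Pow(Mul(2, r), -1)) = Mul(Add(Rational(-56, 9), Q), Mul(Rational(1, 2), Pow(r, -1))) = Mul(Rational(1, 2), Pow(r, -1), Add(Rational(-56, 9), Q)))
Pow(Function('M')(Function('v')(-4, Mul(3, -4)), Function('u')(4)), 2) = Pow(Mul(Rational(1, 18), Pow(Add(-3, Mul(-1, -4)), -1), Add(-56, Mul(9, 5))), 2) = Pow(Mul(Rational(1, 18), Pow(Add(-3, 4), -1), Add(-56, 45)), 2) = Pow(Mul(Rational(1, 18), Pow(1, -1), -11), 2) = Pow(Mul(Rational(1, 18), 1, -11), 2) = Pow(Rational(-11, 18), 2) = Rational(121, 324)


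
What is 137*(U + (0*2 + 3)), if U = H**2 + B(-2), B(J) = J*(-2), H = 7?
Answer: 7672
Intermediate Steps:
B(J) = -2*J
U = 53 (U = 7**2 - 2*(-2) = 49 + 4 = 53)
137*(U + (0*2 + 3)) = 137*(53 + (0*2 + 3)) = 137*(53 + (0 + 3)) = 137*(53 + 3) = 137*56 = 7672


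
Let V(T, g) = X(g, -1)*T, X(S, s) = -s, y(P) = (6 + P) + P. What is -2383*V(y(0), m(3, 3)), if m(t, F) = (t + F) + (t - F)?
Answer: -14298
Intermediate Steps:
y(P) = 6 + 2*P
m(t, F) = 2*t (m(t, F) = (F + t) + (t - F) = 2*t)
V(T, g) = T (V(T, g) = (-1*(-1))*T = 1*T = T)
-2383*V(y(0), m(3, 3)) = -2383*(6 + 2*0) = -2383*(6 + 0) = -2383*6 = -14298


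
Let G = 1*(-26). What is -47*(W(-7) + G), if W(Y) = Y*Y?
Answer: -1081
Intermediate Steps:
W(Y) = Y²
G = -26
-47*(W(-7) + G) = -47*((-7)² - 26) = -47*(49 - 26) = -47*23 = -1081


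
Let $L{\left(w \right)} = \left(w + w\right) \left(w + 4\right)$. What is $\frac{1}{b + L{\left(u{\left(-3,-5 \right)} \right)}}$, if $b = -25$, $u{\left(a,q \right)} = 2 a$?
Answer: $-1$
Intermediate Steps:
$L{\left(w \right)} = 2 w \left(4 + w\right)$
$\frac{1}{b + L{\left(u{\left(-3,-5 \right)} \right)}} = \frac{1}{-25 + 2 \cdot 2 \left(-3\right) \left(4 + 2 \left(-3\right)\right)} = \frac{1}{-25 + 2 \left(-6\right) \left(4 - 6\right)} = \frac{1}{-25 + 2 \left(-6\right) \left(-2\right)} = \frac{1}{-25 + 24} = \frac{1}{-1} = -1$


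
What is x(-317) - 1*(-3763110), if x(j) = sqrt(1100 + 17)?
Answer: 3763110 + sqrt(1117) ≈ 3.7631e+6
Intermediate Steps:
x(j) = sqrt(1117)
x(-317) - 1*(-3763110) = sqrt(1117) - 1*(-3763110) = sqrt(1117) + 3763110 = 3763110 + sqrt(1117)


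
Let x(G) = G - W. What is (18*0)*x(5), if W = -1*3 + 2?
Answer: 0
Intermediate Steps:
W = -1 (W = -3 + 2 = -1)
x(G) = 1 + G (x(G) = G - 1*(-1) = G + 1 = 1 + G)
(18*0)*x(5) = (18*0)*(1 + 5) = 0*6 = 0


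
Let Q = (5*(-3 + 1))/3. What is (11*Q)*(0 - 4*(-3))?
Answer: -440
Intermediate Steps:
Q = -10/3 (Q = (5*(-2))*(1/3) = -10*1/3 = -10/3 ≈ -3.3333)
(11*Q)*(0 - 4*(-3)) = (11*(-10/3))*(0 - 4*(-3)) = -110*(0 + 12)/3 = -110/3*12 = -440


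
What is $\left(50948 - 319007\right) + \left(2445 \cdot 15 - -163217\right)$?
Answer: $-68167$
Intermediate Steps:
$\left(50948 - 319007\right) + \left(2445 \cdot 15 - -163217\right) = -268059 + \left(36675 + 163217\right) = -268059 + 199892 = -68167$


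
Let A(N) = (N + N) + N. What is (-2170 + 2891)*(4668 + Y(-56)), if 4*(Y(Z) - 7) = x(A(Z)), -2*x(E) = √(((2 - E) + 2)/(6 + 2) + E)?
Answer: 3370675 - 721*I*√586/16 ≈ 3.3707e+6 - 1090.8*I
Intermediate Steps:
A(N) = 3*N (A(N) = 2*N + N = 3*N)
x(E) = -√(½ + 7*E/8)/2 (x(E) = -√(((2 - E) + 2)/(6 + 2) + E)/2 = -√((4 - E)/8 + E)/2 = -√((4 - E)*(⅛) + E)/2 = -√((½ - E/8) + E)/2 = -√(½ + 7*E/8)/2)
Y(Z) = 7 - √(8 + 42*Z)/32 (Y(Z) = 7 + (-√(8 + 14*(3*Z))/8)/4 = 7 + (-√(8 + 42*Z)/8)/4 = 7 - √(8 + 42*Z)/32)
(-2170 + 2891)*(4668 + Y(-56)) = (-2170 + 2891)*(4668 + (7 - √(8 + 42*(-56))/32)) = 721*(4668 + (7 - √(8 - 2352)/32)) = 721*(4668 + (7 - I*√586/16)) = 721*(4675 - I*√586/16) = 3370675 - 721*I*√586/16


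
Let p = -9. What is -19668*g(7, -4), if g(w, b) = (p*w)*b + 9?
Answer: -5133348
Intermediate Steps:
g(w, b) = 9 - 9*b*w (g(w, b) = (-9*w)*b + 9 = -9*b*w + 9 = 9 - 9*b*w)
-19668*g(7, -4) = -19668*(9 - 9*(-4)*7) = -19668*(9 + 252) = -19668*261 = -5133348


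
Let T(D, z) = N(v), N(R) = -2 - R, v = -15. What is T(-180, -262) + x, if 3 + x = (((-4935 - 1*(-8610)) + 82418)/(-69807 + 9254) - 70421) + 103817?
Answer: 2022747425/60553 ≈ 33405.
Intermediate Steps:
T(D, z) = 13 (T(D, z) = -2 - 1*(-15) = -2 + 15 = 13)
x = 2021960236/60553 (x = -3 + ((((-4935 - 1*(-8610)) + 82418)/(-69807 + 9254) - 70421) + 103817) = -3 + ((((-4935 + 8610) + 82418)/(-60553) - 70421) + 103817) = -3 + (((3675 + 82418)*(-1/60553) - 70421) + 103817) = -3 + ((86093*(-1/60553) - 70421) + 103817) = -3 + ((-86093/60553 - 70421) + 103817) = -3 + (-4264288906/60553 + 103817) = -3 + 2022141895/60553 = 2021960236/60553 ≈ 33392.)
T(-180, -262) + x = 13 + 2021960236/60553 = 2022747425/60553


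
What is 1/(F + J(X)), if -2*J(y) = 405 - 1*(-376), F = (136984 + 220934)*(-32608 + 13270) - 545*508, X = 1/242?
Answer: -2/13843391069 ≈ -1.4447e-10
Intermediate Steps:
X = 1/242 ≈ 0.0041322
F = -6921695144 (F = 357918*(-19338) - 1*276860 = -6921418284 - 276860 = -6921695144)
J(y) = -781/2 (J(y) = -(405 - 1*(-376))/2 = -(405 + 376)/2 = -1/2*781 = -781/2)
1/(F + J(X)) = 1/(-6921695144 - 781/2) = 1/(-13843391069/2) = -2/13843391069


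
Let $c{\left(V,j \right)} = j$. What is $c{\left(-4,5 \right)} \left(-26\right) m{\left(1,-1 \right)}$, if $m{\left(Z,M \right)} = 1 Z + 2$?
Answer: $-390$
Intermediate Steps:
$m{\left(Z,M \right)} = 2 + Z$ ($m{\left(Z,M \right)} = Z + 2 = 2 + Z$)
$c{\left(-4,5 \right)} \left(-26\right) m{\left(1,-1 \right)} = 5 \left(-26\right) \left(2 + 1\right) = \left(-130\right) 3 = -390$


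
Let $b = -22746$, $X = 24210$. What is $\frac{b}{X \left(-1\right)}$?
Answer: $\frac{3791}{4035} \approx 0.93953$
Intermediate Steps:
$\frac{b}{X \left(-1\right)} = - \frac{22746}{24210 \left(-1\right)} = - \frac{22746}{-24210} = \left(-22746\right) \left(- \frac{1}{24210}\right) = \frac{3791}{4035}$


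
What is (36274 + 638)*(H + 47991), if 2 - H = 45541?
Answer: 90508224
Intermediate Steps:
H = -45539 (H = 2 - 1*45541 = 2 - 45541 = -45539)
(36274 + 638)*(H + 47991) = (36274 + 638)*(-45539 + 47991) = 36912*2452 = 90508224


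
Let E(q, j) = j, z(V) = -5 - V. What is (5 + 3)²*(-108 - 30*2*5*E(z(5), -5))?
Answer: 89088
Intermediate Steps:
(5 + 3)²*(-108 - 30*2*5*E(z(5), -5)) = (5 + 3)²*(-108 - 30*2*5*(-5)) = 8²*(-108 - 300*(-5)) = 64*(-108 - 30*(-50)) = 64*(-108 + 1500) = 64*1392 = 89088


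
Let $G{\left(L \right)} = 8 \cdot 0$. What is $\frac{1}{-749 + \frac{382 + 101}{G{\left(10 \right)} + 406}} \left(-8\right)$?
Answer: $\frac{464}{43373} \approx 0.010698$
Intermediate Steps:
$G{\left(L \right)} = 0$
$\frac{1}{-749 + \frac{382 + 101}{G{\left(10 \right)} + 406}} \left(-8\right) = \frac{1}{-749 + \frac{382 + 101}{0 + 406}} \left(-8\right) = \frac{1}{-749 + \frac{483}{406}} \left(-8\right) = \frac{1}{-749 + 483 \cdot \frac{1}{406}} \left(-8\right) = \frac{1}{-749 + \frac{69}{58}} \left(-8\right) = \frac{1}{- \frac{43373}{58}} \left(-8\right) = \left(- \frac{58}{43373}\right) \left(-8\right) = \frac{464}{43373}$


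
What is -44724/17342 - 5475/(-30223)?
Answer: -628373001/262063633 ≈ -2.3978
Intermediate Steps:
-44724/17342 - 5475/(-30223) = -44724*1/17342 - 5475*(-1/30223) = -22362/8671 + 5475/30223 = -628373001/262063633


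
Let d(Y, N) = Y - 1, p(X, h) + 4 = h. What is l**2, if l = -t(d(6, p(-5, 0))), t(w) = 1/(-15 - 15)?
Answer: 1/900 ≈ 0.0011111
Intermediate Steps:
p(X, h) = -4 + h
d(Y, N) = -1 + Y
t(w) = -1/30 (t(w) = 1/(-30) = -1/30)
l = 1/30 (l = -1*(-1/30) = 1/30 ≈ 0.033333)
l**2 = (1/30)**2 = 1/900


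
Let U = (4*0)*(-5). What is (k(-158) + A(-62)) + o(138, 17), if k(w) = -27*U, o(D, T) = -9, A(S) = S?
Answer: -71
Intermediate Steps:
U = 0 (U = 0*(-5) = 0)
k(w) = 0 (k(w) = -27*0 = 0)
(k(-158) + A(-62)) + o(138, 17) = (0 - 62) - 9 = -62 - 9 = -71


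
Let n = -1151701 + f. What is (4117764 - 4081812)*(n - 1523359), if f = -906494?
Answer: -128764029408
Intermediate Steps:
n = -2058195 (n = -1151701 - 906494 = -2058195)
(4117764 - 4081812)*(n - 1523359) = (4117764 - 4081812)*(-2058195 - 1523359) = 35952*(-3581554) = -128764029408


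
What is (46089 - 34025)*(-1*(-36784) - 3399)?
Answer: 402756640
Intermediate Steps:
(46089 - 34025)*(-1*(-36784) - 3399) = 12064*(36784 - 3399) = 12064*33385 = 402756640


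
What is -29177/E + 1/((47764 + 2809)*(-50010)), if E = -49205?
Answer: 14758635337001/24889421538930 ≈ 0.59297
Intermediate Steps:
-29177/E + 1/((47764 + 2809)*(-50010)) = -29177/(-49205) + 1/((47764 + 2809)*(-50010)) = -29177*(-1/49205) - 1/50010/50573 = 29177/49205 + (1/50573)*(-1/50010) = 29177/49205 - 1/2529155730 = 14758635337001/24889421538930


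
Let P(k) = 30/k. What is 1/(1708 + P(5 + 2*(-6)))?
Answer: 7/11926 ≈ 0.00058695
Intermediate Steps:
1/(1708 + P(5 + 2*(-6))) = 1/(1708 + 30/(5 + 2*(-6))) = 1/(1708 + 30/(5 - 12)) = 1/(1708 + 30/(-7)) = 1/(1708 + 30*(-⅐)) = 1/(1708 - 30/7) = 1/(11926/7) = 7/11926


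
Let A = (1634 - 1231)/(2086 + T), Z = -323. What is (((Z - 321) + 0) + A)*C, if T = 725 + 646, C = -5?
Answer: 11129525/3457 ≈ 3219.4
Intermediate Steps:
T = 1371
A = 403/3457 (A = (1634 - 1231)/(2086 + 1371) = 403/3457 ≈ 0.11658)
(((Z - 321) + 0) + A)*C = (((-323 - 321) + 0) + 403/3457)*(-5) = ((-644 + 0) + 403/3457)*(-5) = (-644 + 403/3457)*(-5) = -2225905/3457*(-5) = 11129525/3457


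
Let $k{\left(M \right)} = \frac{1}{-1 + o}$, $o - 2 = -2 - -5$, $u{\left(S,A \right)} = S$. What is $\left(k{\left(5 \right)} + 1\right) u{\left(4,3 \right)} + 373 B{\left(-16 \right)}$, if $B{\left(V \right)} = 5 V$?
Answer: $-29835$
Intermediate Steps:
$o = 5$ ($o = 2 - -3 = 2 + \left(-2 + 5\right) = 2 + 3 = 5$)
$k{\left(M \right)} = \frac{1}{4}$ ($k{\left(M \right)} = \frac{1}{-1 + 5} = \frac{1}{4}$)
$\left(k{\left(5 \right)} + 1\right) u{\left(4,3 \right)} + 373 B{\left(-16 \right)} = \left(\frac{1}{4} + 1\right) 4 + 373 \cdot 5 \left(-16\right) = \frac{5}{4} \cdot 4 + 373 \left(-80\right) = 5 - 29840 = -29835$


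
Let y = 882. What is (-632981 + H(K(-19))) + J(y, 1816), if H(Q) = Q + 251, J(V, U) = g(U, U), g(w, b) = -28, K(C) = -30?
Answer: -632788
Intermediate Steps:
J(V, U) = -28
H(Q) = 251 + Q
(-632981 + H(K(-19))) + J(y, 1816) = (-632981 + (251 - 30)) - 28 = (-632981 + 221) - 28 = -632760 - 28 = -632788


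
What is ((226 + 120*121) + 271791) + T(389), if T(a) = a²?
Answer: 437858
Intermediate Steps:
((226 + 120*121) + 271791) + T(389) = ((226 + 120*121) + 271791) + 389² = ((226 + 14520) + 271791) + 151321 = (14746 + 271791) + 151321 = 286537 + 151321 = 437858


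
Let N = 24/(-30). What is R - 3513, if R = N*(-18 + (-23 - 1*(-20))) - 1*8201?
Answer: -58486/5 ≈ -11697.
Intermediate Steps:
N = -⅘ (N = 24*(-1/30) = -⅘ ≈ -0.80000)
R = -40921/5 (R = -4*(-18 + (-23 - 1*(-20)))/5 - 1*8201 = -4*(-18 + (-23 + 20))/5 - 8201 = -4*(-18 - 3)/5 - 8201 = -⅘*(-21) - 8201 = 84/5 - 8201 = -40921/5 ≈ -8184.2)
R - 3513 = -40921/5 - 3513 = -58486/5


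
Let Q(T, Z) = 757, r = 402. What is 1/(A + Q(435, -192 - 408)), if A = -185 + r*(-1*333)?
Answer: -1/133294 ≈ -7.5022e-6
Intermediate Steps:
A = -134051 (A = -185 + 402*(-1*333) = -185 + 402*(-333) = -185 - 133866 = -134051)
1/(A + Q(435, -192 - 408)) = 1/(-134051 + 757) = 1/(-133294) = -1/133294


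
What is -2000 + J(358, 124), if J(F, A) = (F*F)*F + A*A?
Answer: 45896088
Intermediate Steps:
J(F, A) = A**2 + F**3 (J(F, A) = F**2*F + A**2 = F**3 + A**2 = A**2 + F**3)
-2000 + J(358, 124) = -2000 + (124**2 + 358**3) = -2000 + (15376 + 45882712) = -2000 + 45898088 = 45896088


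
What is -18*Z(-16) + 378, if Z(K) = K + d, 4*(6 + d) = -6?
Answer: 801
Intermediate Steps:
d = -15/2 (d = -6 + (1/4)*(-6) = -6 - 3/2 = -15/2 ≈ -7.5000)
Z(K) = -15/2 + K (Z(K) = K - 15/2 = -15/2 + K)
-18*Z(-16) + 378 = -18*(-15/2 - 16) + 378 = -18*(-47/2) + 378 = 423 + 378 = 801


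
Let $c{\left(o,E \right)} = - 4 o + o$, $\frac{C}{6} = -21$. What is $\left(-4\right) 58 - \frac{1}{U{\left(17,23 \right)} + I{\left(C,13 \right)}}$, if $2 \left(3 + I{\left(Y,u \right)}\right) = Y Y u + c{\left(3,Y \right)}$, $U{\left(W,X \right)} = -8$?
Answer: $- \frac{47874826}{206357} \approx -232.0$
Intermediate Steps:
$C = -126$ ($C = 6 \left(-21\right) = -126$)
$c{\left(o,E \right)} = - 3 o$
$I{\left(Y,u \right)} = - \frac{15}{2} + \frac{u Y^{2}}{2}$ ($I{\left(Y,u \right)} = -3 + \frac{Y Y u - 9}{2} = -3 + \frac{Y^{2} u - 9}{2} = -3 + \frac{u Y^{2} - 9}{2} = -3 + \frac{-9 + u Y^{2}}{2} = -3 + \left(- \frac{9}{2} + \frac{u Y^{2}}{2}\right) = - \frac{15}{2} + \frac{u Y^{2}}{2}$)
$\left(-4\right) 58 - \frac{1}{U{\left(17,23 \right)} + I{\left(C,13 \right)}} = \left(-4\right) 58 - \frac{1}{-8 - \left(\frac{15}{2} - \frac{13 \left(-126\right)^{2}}{2}\right)} = -232 - \frac{1}{-8 - \left(\frac{15}{2} - 103194\right)} = -232 - \frac{1}{-8 + \left(- \frac{15}{2} + 103194\right)} = -232 - \frac{1}{-8 + \frac{206373}{2}} = -232 - \frac{1}{\frac{206357}{2}} = -232 - \frac{2}{206357} = - \frac{47874826}{206357}$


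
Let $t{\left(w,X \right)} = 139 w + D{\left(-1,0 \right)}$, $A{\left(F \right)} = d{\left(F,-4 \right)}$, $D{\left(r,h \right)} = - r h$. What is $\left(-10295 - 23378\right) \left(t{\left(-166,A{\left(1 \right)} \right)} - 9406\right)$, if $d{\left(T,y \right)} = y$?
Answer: $1093699040$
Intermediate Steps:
$D{\left(r,h \right)} = - h r$
$A{\left(F \right)} = -4$
$t{\left(w,X \right)} = 139 w$ ($t{\left(w,X \right)} = 139 w - 0 \left(-1\right) = 139 w + 0 = 139 w$)
$\left(-10295 - 23378\right) \left(t{\left(-166,A{\left(1 \right)} \right)} - 9406\right) = \left(-10295 - 23378\right) \left(139 \left(-166\right) - 9406\right) = - 33673 \left(-23074 - 9406\right) = \left(-33673\right) \left(-32480\right) = 1093699040$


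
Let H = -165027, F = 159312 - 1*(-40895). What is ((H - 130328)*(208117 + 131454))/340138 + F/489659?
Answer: -2584725688206791/8765875418 ≈ -2.9486e+5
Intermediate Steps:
F = 200207 (F = 159312 + 40895 = 200207)
((H - 130328)*(208117 + 131454))/340138 + F/489659 = ((-165027 - 130328)*(208117 + 131454))/340138 + 200207/489659 = -295355*339571*(1/340138) + 200207*(1/489659) = -100293992705*1/340138 + 200207/489659 = -5278631195/17902 + 200207/489659 = -2584725688206791/8765875418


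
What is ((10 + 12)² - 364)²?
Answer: 14400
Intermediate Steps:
((10 + 12)² - 364)² = (22² - 364)² = (484 - 364)² = 120² = 14400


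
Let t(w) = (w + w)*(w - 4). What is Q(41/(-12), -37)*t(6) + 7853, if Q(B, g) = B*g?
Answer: 10887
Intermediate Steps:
t(w) = 2*w*(-4 + w) (t(w) = (2*w)*(-4 + w) = 2*w*(-4 + w))
Q(41/(-12), -37)*t(6) + 7853 = ((41/(-12))*(-37))*(2*6*(-4 + 6)) + 7853 = ((41*(-1/12))*(-37))*(2*6*2) + 7853 = -41/12*(-37)*24 + 7853 = (1517/12)*24 + 7853 = 3034 + 7853 = 10887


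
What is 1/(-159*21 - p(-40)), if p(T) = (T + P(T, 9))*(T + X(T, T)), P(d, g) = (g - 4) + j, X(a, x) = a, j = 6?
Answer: -1/5659 ≈ -0.00017671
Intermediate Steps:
P(d, g) = 2 + g (P(d, g) = (g - 4) + 6 = (-4 + g) + 6 = 2 + g)
p(T) = 2*T*(11 + T) (p(T) = (T + (2 + 9))*(T + T) = (T + 11)*(2*T) = (11 + T)*(2*T) = 2*T*(11 + T))
1/(-159*21 - p(-40)) = 1/(-159*21 - 2*(-40)*(11 - 40)) = 1/(-3339 - 2*(-40)*(-29)) = 1/(-3339 - 1*2320) = 1/(-3339 - 2320) = 1/(-5659) = -1/5659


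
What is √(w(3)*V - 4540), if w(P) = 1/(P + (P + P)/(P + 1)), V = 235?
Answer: I*√40390/3 ≈ 66.991*I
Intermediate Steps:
w(P) = 1/(P + 2*P/(1 + P)) (w(P) = 1/(P + (2*P)/(1 + P)) = 1/(P + 2*P/(1 + P)))
√(w(3)*V - 4540) = √(((1 + 3)/(3*(3 + 3)))*235 - 4540) = √(((⅓)*4/6)*235 - 4540) = √(((⅓)*(⅙)*4)*235 - 4540) = √((2/9)*235 - 4540) = √(470/9 - 4540) = √(-40390/9) = I*√40390/3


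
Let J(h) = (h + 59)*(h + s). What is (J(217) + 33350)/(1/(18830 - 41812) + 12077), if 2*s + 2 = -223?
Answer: 1429296544/277553613 ≈ 5.1496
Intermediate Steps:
s = -225/2 (s = -1 + (½)*(-223) = -1 - 223/2 = -225/2 ≈ -112.50)
J(h) = (59 + h)*(-225/2 + h) (J(h) = (h + 59)*(h - 225/2) = (59 + h)*(-225/2 + h))
(J(217) + 33350)/(1/(18830 - 41812) + 12077) = ((-13275/2 + 217² - 107/2*217) + 33350)/(1/(18830 - 41812) + 12077) = ((-13275/2 + 47089 - 23219/2) + 33350)/(1/(-22982) + 12077) = (28842 + 33350)/(-1/22982 + 12077) = 62192/(277553613/22982) = 62192*(22982/277553613) = 1429296544/277553613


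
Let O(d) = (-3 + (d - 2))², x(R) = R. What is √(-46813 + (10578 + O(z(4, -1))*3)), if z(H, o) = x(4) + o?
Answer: I*√36223 ≈ 190.32*I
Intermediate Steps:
z(H, o) = 4 + o
O(d) = (-5 + d)² (O(d) = (-3 + (-2 + d))² = (-5 + d)²)
√(-46813 + (10578 + O(z(4, -1))*3)) = √(-46813 + (10578 + (-5 + (4 - 1))²*3)) = √(-46813 + (10578 + (-5 + 3)²*3)) = √(-46813 + (10578 + (-2)²*3)) = √(-46813 + (10578 + 4*3)) = √(-46813 + (10578 + 12)) = √(-46813 + 10590) = √(-36223) = I*√36223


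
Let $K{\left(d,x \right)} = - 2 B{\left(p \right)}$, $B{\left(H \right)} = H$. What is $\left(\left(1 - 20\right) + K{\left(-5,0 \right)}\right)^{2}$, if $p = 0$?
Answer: $361$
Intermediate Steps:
$K{\left(d,x \right)} = 0$ ($K{\left(d,x \right)} = \left(-2\right) 0 = 0$)
$\left(\left(1 - 20\right) + K{\left(-5,0 \right)}\right)^{2} = \left(\left(1 - 20\right) + 0\right)^{2} = \left(-19 + 0\right)^{2} = \left(-19\right)^{2} = 361$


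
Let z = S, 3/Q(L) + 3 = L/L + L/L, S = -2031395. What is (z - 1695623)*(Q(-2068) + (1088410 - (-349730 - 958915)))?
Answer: -8933855950936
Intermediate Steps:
Q(L) = -3 (Q(L) = 3/(-3 + (L/L + L/L)) = 3/(-3 + (1 + 1)) = 3/(-3 + 2) = 3/(-1) = 3*(-1) = -3)
z = -2031395
(z - 1695623)*(Q(-2068) + (1088410 - (-349730 - 958915))) = (-2031395 - 1695623)*(-3 + (1088410 - (-349730 - 958915))) = -3727018*(-3 + (1088410 - 1*(-1308645))) = -3727018*(-3 + (1088410 + 1308645)) = -3727018*(-3 + 2397055) = -3727018*2397052 = -8933855950936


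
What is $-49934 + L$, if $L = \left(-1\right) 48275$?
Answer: $-98209$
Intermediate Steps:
$L = -48275$
$-49934 + L = -49934 - 48275 = -98209$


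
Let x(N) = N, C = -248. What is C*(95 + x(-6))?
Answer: -22072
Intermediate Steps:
C*(95 + x(-6)) = -248*(95 - 6) = -248*89 = -22072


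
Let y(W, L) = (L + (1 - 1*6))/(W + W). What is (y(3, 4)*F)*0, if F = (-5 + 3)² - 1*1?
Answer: 0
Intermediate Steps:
F = 3 (F = (-2)² - 1 = 4 - 1 = 3)
y(W, L) = (-5 + L)/(2*W) (y(W, L) = (L + (1 - 6))/((2*W)) = (L - 5)*(1/(2*W)) = (-5 + L)*(1/(2*W)) = (-5 + L)/(2*W))
(y(3, 4)*F)*0 = (((½)*(-5 + 4)/3)*3)*0 = (((½)*(⅓)*(-1))*3)*0 = -⅙*3*0 = -½*0 = 0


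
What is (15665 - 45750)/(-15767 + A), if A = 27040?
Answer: -30085/11273 ≈ -2.6688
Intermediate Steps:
(15665 - 45750)/(-15767 + A) = (15665 - 45750)/(-15767 + 27040) = -30085/11273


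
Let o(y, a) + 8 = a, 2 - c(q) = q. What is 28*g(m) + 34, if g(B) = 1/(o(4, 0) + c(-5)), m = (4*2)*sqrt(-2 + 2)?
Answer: 6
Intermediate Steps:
c(q) = 2 - q
o(y, a) = -8 + a
m = 0 (m = 8*sqrt(0) = 8*0 = 0)
g(B) = -1 (g(B) = 1/((-8 + 0) + (2 - 1*(-5))) = 1/(-8 + (2 + 5)) = 1/(-8 + 7) = 1/(-1) = -1)
28*g(m) + 34 = 28*(-1) + 34 = -28 + 34 = 6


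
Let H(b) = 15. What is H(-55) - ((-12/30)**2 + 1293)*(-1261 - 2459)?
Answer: 24052851/5 ≈ 4.8106e+6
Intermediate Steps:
H(-55) - ((-12/30)**2 + 1293)*(-1261 - 2459) = 15 - ((-12/30)**2 + 1293)*(-1261 - 2459) = 15 - ((-12*1/30)**2 + 1293)*(-3720) = 15 - ((-2/5)**2 + 1293)*(-3720) = 15 - (4/25 + 1293)*(-3720) = 15 - 32329*(-3720)/25 = 15 - 1*(-24052776/5) = 15 + 24052776/5 = 24052851/5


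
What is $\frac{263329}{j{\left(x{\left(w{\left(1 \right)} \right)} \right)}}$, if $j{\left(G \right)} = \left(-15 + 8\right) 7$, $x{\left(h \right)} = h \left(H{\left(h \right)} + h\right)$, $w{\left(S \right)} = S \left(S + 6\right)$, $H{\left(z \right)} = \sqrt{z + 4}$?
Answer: $- \frac{263329}{49} \approx -5374.1$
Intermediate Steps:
$H{\left(z \right)} = \sqrt{4 + z}$
$w{\left(S \right)} = S \left(6 + S\right)$
$x{\left(h \right)} = h \left(h + \sqrt{4 + h}\right)$ ($x{\left(h \right)} = h \left(\sqrt{4 + h} + h\right) = h \left(h + \sqrt{4 + h}\right)$)
$j{\left(G \right)} = -49$ ($j{\left(G \right)} = \left(-7\right) 7 = -49$)
$\frac{263329}{j{\left(x{\left(w{\left(1 \right)} \right)} \right)}} = \frac{263329}{-49} = 263329 \left(- \frac{1}{49}\right) = - \frac{263329}{49}$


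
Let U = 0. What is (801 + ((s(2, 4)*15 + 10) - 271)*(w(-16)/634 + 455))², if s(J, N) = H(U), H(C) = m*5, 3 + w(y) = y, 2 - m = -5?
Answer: 1469146660643601/100489 ≈ 1.4620e+10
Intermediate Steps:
m = 7 (m = 2 - 1*(-5) = 2 + 5 = 7)
w(y) = -3 + y
H(C) = 35 (H(C) = 7*5 = 35)
s(J, N) = 35
(801 + ((s(2, 4)*15 + 10) - 271)*(w(-16)/634 + 455))² = (801 + ((35*15 + 10) - 271)*((-3 - 16)/634 + 455))² = (801 + ((525 + 10) - 271)*(-19*1/634 + 455))² = (801 + (535 - 271)*(-19/634 + 455))² = (801 + 264*(288451/634))² = (801 + 38075532/317)² = (38329449/317)² = 1469146660643601/100489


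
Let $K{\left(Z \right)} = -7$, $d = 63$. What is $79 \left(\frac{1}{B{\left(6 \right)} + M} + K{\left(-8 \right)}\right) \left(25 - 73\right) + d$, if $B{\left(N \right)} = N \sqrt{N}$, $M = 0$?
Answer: $26607 - \frac{316 \sqrt{6}}{3} \approx 26349.0$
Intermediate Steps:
$B{\left(N \right)} = N^{\frac{3}{2}}$
$79 \left(\frac{1}{B{\left(6 \right)} + M} + K{\left(-8 \right)}\right) \left(25 - 73\right) + d = 79 \left(\frac{1}{6^{\frac{3}{2}} + 0} - 7\right) \left(25 - 73\right) + 63 = 79 \left(\frac{1}{6 \sqrt{6} + 0} - 7\right) \left(-48\right) + 63 = 79 \left(\frac{1}{6 \sqrt{6}} - 7\right) \left(-48\right) + 63 = 79 \left(\frac{\sqrt{6}}{36} - 7\right) \left(-48\right) + 63 = 79 \left(-7 + \frac{\sqrt{6}}{36}\right) \left(-48\right) + 63 = 79 \left(336 - \frac{4 \sqrt{6}}{3}\right) + 63 = \left(26544 - \frac{316 \sqrt{6}}{3}\right) + 63 = 26607 - \frac{316 \sqrt{6}}{3}$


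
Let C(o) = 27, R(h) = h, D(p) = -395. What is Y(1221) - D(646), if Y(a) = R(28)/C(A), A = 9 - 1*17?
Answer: 10693/27 ≈ 396.04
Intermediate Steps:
A = -8 (A = 9 - 17 = -8)
Y(a) = 28/27
Y(1221) - D(646) = 28/27 - 1*(-395) = 28/27 + 395 = 10693/27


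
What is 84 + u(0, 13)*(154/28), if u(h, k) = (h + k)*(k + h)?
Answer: 2027/2 ≈ 1013.5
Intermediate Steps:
u(h, k) = (h + k)² (u(h, k) = (h + k)*(h + k) = (h + k)²)
84 + u(0, 13)*(154/28) = 84 + (0 + 13)²*(154/28) = 84 + 13²*(154*(1/28)) = 84 + 169*(11/2) = 84 + 1859/2 = 2027/2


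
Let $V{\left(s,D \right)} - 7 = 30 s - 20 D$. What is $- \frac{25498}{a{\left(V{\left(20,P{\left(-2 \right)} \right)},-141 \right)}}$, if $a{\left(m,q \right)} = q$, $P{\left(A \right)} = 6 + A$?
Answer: $\frac{25498}{141} \approx 180.84$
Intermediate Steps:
$V{\left(s,D \right)} = 7 - 20 D + 30 s$ ($V{\left(s,D \right)} = 7 - \left(- 30 s + 20 D\right) = 7 - 20 D + 30 s$)
$- \frac{25498}{a{\left(V{\left(20,P{\left(-2 \right)} \right)},-141 \right)}} = - \frac{25498}{-141} = \left(-25498\right) \left(- \frac{1}{141}\right) = \frac{25498}{141}$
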